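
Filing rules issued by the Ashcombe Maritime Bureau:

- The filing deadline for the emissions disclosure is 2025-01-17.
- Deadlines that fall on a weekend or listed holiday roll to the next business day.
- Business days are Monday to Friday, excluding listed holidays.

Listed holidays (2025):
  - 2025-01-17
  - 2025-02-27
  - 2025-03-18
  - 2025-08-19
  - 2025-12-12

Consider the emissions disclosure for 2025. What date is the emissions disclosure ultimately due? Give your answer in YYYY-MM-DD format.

The statutory due date is 2025-01-17.
Because 2025-01-17 is a listed holiday, the deadline becomes 2025-01-20 (Monday).
Final deadline: 2025-01-20.

2025-01-20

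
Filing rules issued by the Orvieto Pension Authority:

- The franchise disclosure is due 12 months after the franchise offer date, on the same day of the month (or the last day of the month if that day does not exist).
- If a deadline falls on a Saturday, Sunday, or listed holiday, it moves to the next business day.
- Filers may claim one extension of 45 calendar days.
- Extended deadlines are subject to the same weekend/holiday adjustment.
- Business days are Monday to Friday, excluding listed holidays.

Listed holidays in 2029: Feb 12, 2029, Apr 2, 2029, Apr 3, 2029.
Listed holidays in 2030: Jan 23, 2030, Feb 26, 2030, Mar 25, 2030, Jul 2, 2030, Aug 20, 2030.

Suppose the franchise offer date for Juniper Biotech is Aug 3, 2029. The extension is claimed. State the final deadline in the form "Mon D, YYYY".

12 months from Aug 3, 2029 is Aug 3, 2030.
Aug 3, 2030 is a Saturday; the next business day is Aug 5, 2030 (Monday).
Add the 45 calendar-day extension to Aug 5, 2030: Sep 19, 2030.
Since Sep 19, 2030 is a Thursday and not a holiday, the date is unchanged.
Final deadline: Sep 19, 2030.

Sep 19, 2030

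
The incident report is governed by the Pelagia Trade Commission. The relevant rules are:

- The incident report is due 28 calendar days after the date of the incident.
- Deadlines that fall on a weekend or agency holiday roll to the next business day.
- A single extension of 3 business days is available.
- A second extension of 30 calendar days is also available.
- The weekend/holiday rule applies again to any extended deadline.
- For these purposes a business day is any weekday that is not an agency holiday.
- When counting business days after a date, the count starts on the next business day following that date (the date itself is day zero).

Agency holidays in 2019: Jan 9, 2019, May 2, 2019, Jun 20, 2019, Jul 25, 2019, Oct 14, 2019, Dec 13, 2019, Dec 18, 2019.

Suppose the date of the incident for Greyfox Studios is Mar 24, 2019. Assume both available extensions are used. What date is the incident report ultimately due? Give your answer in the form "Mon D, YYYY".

May 27, 2019

Adding 28 calendar days to Mar 24, 2019 gives Apr 21, 2019.
Apr 21, 2019 is a Sunday, so it moves to the next business day, Apr 22, 2019 (Monday).
Applying the 3-business-day extension: 3 business days after Apr 22, 2019 is Apr 25, 2019.
Apr 25, 2019 falls on a Thursday, which is a business day, so no adjustment is needed.
Add the 30 calendar-day extension to Apr 25, 2019: May 25, 2019.
May 25, 2019 falls on a Saturday. Rolling to the next business day gives May 27, 2019, a Monday.
The final due date is May 27, 2019.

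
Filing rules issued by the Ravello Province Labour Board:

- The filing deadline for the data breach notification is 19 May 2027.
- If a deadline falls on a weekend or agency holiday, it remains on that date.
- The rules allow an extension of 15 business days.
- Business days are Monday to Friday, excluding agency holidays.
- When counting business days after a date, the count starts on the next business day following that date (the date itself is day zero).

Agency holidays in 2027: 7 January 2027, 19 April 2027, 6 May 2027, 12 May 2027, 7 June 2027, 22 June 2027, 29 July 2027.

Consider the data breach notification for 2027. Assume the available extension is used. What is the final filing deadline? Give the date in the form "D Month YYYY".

10 June 2027

Start from the fixed due date, 19 May 2027.
19 May 2027 is a Wednesday; no weekend or holiday adjustment applies.
Counting 15 further business days from 19 May 2027 reaches 10 June 2027.
10 June 2027 is a Thursday; no weekend or holiday adjustment applies.
Deadline: 10 June 2027.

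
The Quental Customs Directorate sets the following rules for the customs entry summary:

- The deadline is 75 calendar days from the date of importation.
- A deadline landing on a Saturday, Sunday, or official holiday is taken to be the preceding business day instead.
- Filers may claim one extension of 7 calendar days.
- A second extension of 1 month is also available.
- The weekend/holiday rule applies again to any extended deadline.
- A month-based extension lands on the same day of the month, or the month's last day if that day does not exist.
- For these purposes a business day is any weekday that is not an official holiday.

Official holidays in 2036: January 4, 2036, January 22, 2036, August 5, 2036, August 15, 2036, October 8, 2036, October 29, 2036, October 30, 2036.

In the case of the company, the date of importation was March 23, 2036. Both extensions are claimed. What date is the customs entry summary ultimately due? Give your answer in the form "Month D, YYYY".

July 11, 2036

From March 23, 2036, 75 calendar days later is June 6, 2036.
June 6, 2036 (Friday) is already a business day.
With the 7-day extension, June 6, 2036 becomes June 13, 2036.
June 13, 2036 (Friday) is already a business day.
Applying the 1 month extension: 1 month after June 13, 2036 is July 13, 2036.
Because July 13, 2036 is a Sunday, the deadline becomes July 11, 2036 (Friday).
The final due date is July 11, 2036.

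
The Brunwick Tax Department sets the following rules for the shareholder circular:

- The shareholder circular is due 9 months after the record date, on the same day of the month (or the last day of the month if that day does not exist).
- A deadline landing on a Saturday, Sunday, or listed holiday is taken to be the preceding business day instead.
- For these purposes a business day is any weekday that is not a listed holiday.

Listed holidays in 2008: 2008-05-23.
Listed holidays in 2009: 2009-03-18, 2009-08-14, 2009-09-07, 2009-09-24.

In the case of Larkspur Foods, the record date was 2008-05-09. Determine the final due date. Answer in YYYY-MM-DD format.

2009-02-09

Moving 9 months forward from 2008-05-09 on the corresponding day gives 2009-02-09.
2009-02-09 falls on a Monday, which is a business day, so no adjustment is needed.
Deadline: 2009-02-09.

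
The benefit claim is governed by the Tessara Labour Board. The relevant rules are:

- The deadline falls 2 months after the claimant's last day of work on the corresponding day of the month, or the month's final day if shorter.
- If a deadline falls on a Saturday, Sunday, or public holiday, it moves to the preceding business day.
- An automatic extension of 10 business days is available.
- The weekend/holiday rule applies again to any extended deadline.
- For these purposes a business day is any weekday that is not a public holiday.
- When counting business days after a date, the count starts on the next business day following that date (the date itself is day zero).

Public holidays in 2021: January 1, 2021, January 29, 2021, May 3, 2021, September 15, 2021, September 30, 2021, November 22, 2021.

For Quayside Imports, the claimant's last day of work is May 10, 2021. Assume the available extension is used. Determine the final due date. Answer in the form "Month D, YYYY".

July 23, 2021

2 months after May 10, 2021, on the same day of the month, is July 10, 2021.
Because July 10, 2021 is a Saturday, the deadline becomes July 9, 2021 (Friday).
Counting 10 further business days from July 9, 2021 reaches July 23, 2021.
July 23, 2021 (Friday) is already a business day.
The final due date is July 23, 2021.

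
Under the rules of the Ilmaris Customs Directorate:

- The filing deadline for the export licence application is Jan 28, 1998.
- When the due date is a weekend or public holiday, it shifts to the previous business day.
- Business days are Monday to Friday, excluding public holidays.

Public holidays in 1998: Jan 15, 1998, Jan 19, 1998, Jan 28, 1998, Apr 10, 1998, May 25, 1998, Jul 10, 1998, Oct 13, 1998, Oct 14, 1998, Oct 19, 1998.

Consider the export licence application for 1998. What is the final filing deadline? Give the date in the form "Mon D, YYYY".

Jan 27, 1998

The stated deadline is Jan 28, 1998.
Jan 28, 1998 falls on a listed holiday. Rolling to the preceding business day gives Jan 27, 1998, a Tuesday.
So the filing is due Jan 27, 1998.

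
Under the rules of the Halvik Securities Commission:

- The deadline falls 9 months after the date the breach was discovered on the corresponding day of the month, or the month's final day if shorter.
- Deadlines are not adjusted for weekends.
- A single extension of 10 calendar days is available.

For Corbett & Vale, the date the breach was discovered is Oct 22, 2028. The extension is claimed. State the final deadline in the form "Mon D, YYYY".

Aug 1, 2029

Moving 9 months forward from Oct 22, 2028 on the corresponding day gives Jul 22, 2029.
Jul 22, 2029 is a Sunday; no weekend or holiday adjustment applies.
Applying the 10-calendar-day extension: Jul 22, 2029 + 10 days = Aug 1, 2029.
No adjustment is made for weekends or holidays, so Aug 1, 2029 stands.
Final deadline: Aug 1, 2029.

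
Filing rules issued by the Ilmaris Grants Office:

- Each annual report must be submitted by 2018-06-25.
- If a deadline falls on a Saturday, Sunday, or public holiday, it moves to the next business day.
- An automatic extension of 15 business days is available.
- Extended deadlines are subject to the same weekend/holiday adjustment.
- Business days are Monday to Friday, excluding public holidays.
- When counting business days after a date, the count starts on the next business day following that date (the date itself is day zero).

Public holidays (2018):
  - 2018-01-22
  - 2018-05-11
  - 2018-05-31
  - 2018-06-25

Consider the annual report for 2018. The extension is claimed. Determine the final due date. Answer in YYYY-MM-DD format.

The stated deadline is 2018-06-25.
Because 2018-06-25 is a listed holiday, the deadline becomes 2018-06-26 (Tuesday).
Counting 15 further business days from 2018-06-26 reaches 2018-07-17.
2018-07-17 (Tuesday) is already a business day.
The final due date is 2018-07-17.

2018-07-17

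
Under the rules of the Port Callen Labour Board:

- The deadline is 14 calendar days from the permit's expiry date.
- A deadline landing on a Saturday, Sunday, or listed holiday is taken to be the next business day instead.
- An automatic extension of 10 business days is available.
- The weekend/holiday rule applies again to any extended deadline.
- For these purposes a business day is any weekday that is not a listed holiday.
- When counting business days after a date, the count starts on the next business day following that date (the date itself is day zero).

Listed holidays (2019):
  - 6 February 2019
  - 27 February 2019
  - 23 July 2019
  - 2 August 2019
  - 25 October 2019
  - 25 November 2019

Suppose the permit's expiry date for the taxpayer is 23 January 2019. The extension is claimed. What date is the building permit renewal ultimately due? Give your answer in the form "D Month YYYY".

21 February 2019

Adding 14 calendar days to 23 January 2019 gives 6 February 2019.
6 February 2019 is a listed holiday, so it moves to the next business day, 7 February 2019 (Thursday).
Applying the 10-business-day extension: 10 business days after 7 February 2019 is 21 February 2019.
21 February 2019 is a Thursday and not a listed holiday, so it stands.
The final due date is 21 February 2019.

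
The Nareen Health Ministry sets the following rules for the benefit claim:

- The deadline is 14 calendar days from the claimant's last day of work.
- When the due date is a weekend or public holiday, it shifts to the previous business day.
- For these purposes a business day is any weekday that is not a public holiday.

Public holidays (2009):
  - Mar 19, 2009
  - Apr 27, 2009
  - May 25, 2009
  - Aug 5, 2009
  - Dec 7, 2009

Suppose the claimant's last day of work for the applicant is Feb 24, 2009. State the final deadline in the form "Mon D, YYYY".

Mar 10, 2009

Trigger date Feb 24, 2009 + 14 calendar days = Mar 10, 2009.
Mar 10, 2009 falls on a Tuesday, which is a business day, so no adjustment is needed.
Deadline: Mar 10, 2009.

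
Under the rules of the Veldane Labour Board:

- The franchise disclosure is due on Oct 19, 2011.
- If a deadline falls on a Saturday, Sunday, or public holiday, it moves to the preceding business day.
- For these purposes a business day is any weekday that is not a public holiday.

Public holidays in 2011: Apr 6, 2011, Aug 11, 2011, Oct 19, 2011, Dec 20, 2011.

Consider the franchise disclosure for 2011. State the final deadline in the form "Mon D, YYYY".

Start from the fixed due date, Oct 19, 2011.
Oct 19, 2011 is a listed holiday, so it moves to the preceding business day, Oct 18, 2011 (Tuesday).
Deadline: Oct 18, 2011.

Oct 18, 2011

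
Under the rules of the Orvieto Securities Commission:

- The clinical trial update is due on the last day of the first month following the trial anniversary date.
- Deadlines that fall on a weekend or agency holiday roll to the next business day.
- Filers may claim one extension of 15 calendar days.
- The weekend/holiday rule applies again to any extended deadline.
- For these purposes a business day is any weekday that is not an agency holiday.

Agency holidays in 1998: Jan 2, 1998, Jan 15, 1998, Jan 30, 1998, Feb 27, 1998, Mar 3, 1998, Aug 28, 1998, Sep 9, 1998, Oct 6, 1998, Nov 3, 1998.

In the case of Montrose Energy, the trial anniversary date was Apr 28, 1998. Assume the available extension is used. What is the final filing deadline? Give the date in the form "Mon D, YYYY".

Jun 16, 1998

1 month after Apr 28, 1998 falls in May 1998; the last day of that month is May 31, 1998.
May 31, 1998 is a Sunday; the next business day is Jun 1, 1998 (Monday).
Applying the 15-calendar-day extension: Jun 1, 1998 + 15 days = Jun 16, 1998.
Since Jun 16, 1998 is a Tuesday and not a holiday, the date is unchanged.
Deadline: Jun 16, 1998.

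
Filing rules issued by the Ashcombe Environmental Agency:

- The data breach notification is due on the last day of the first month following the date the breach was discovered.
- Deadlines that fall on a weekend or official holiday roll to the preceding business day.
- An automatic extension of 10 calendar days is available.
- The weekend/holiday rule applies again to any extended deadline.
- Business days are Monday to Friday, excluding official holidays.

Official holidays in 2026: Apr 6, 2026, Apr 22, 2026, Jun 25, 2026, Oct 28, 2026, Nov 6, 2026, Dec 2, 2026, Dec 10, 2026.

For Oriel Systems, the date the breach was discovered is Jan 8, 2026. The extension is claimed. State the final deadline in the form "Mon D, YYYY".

Mar 9, 2026

1 month after Jan 8, 2026 falls in February 2026; the last day of that month is Feb 28, 2026.
Feb 28, 2026 falls on a Saturday. Rolling to the preceding business day gives Feb 27, 2026, a Friday.
The 10-calendar-day extension moves the deadline from Feb 27, 2026 to Mar 9, 2026.
Since Mar 9, 2026 is a Monday and not a holiday, the date is unchanged.
So the filing is due Mar 9, 2026.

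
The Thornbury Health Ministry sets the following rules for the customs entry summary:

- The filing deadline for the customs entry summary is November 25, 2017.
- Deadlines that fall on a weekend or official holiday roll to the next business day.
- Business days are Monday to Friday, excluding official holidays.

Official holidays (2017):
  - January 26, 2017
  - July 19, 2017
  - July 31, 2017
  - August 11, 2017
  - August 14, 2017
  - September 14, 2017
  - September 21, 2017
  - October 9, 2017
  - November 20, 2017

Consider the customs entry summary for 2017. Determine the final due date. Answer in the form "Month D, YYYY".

Start from the fixed due date, November 25, 2017.
November 25, 2017 falls on a Saturday. Rolling to the next business day gives November 27, 2017, a Monday.
So the filing is due November 27, 2017.

November 27, 2017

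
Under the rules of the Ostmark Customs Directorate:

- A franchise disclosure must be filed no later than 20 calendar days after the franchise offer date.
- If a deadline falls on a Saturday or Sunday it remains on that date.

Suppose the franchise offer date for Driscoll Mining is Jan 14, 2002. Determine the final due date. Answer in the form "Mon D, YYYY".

Feb 3, 2002

From Jan 14, 2002, 20 calendar days later is Feb 3, 2002.
Feb 3, 2002 is a Sunday; no weekend or holiday adjustment applies.
So the filing is due Feb 3, 2002.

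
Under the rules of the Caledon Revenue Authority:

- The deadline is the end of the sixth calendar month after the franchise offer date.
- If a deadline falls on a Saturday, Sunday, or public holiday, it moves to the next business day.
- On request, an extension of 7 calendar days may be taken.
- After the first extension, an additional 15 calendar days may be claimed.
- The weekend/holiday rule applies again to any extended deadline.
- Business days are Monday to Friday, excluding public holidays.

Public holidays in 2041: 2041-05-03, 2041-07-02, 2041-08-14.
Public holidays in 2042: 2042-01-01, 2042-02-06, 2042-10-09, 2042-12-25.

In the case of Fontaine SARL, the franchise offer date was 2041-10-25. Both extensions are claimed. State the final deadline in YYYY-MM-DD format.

The sixth month after 2041-10-25 is April 2042, whose last day is 2042-04-30.
Since 2042-04-30 is a Wednesday and not a holiday, the date is unchanged.
Applying the 7-calendar-day extension: 2042-04-30 + 7 days = 2042-05-07.
2042-05-07 (Wednesday) is already a business day.
With the 15-day extension, 2042-05-07 becomes 2042-05-22.
Since 2042-05-22 is a Thursday and not a holiday, the date is unchanged.
So the filing is due 2042-05-22.

2042-05-22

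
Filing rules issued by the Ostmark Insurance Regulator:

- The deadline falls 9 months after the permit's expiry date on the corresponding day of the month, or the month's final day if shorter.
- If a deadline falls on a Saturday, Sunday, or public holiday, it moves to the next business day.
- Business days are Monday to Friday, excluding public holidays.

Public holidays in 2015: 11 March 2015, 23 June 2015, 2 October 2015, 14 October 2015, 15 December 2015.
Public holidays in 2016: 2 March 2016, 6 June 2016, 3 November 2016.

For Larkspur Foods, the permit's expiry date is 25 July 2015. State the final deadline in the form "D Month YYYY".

9 months after 25 July 2015, on the same day of the month, is 25 April 2016.
Since 25 April 2016 is a Monday and not a holiday, the date is unchanged.
Final deadline: 25 April 2016.

25 April 2016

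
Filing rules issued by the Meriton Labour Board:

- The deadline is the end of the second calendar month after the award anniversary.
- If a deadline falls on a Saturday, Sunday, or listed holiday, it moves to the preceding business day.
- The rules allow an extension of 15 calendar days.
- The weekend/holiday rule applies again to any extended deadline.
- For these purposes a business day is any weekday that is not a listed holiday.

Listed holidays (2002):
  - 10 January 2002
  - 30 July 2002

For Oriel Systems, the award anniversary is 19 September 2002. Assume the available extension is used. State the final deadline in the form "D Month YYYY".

2 months after 19 September 2002 is November 2002; that month ends on 30 November 2002.
30 November 2002 is a Saturday, so it moves to the preceding business day, 29 November 2002 (Friday).
Add the 15 calendar-day extension to 29 November 2002: 14 December 2002.
14 December 2002 is a Saturday; the preceding business day is 13 December 2002 (Friday).
Deadline: 13 December 2002.

13 December 2002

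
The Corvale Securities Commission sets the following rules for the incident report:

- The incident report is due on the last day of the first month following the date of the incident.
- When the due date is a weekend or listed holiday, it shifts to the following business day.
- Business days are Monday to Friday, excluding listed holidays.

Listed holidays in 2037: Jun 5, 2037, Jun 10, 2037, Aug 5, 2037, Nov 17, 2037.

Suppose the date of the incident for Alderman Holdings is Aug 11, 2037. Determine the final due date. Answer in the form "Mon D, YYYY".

1 month after Aug 11, 2037 is September 2037; that month ends on Sep 30, 2037.
Since Sep 30, 2037 is a Wednesday and not a holiday, the date is unchanged.
Final deadline: Sep 30, 2037.

Sep 30, 2037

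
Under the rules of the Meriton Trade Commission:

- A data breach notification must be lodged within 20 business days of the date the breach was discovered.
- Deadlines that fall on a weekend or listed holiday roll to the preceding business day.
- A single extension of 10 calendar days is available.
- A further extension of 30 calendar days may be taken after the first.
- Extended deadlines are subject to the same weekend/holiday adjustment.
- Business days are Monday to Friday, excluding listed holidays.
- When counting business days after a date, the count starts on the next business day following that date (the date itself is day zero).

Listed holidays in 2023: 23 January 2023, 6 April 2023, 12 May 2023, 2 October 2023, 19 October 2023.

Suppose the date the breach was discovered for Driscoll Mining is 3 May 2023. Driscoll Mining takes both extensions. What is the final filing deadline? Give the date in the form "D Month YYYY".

7 July 2023

Starting the day after 3 May 2023 and counting 20 business days lands on 1 June 2023.
1 June 2023 is a Thursday and not a listed holiday, so it stands.
Applying the 10-calendar-day extension: 1 June 2023 + 10 days = 11 June 2023.
11 June 2023 falls on a Sunday. Rolling to the preceding business day gives 9 June 2023, a Friday.
Add the 30 calendar-day extension to 9 June 2023: 9 July 2023.
9 July 2023 is a Sunday; the preceding business day is 7 July 2023 (Friday).
So the filing is due 7 July 2023.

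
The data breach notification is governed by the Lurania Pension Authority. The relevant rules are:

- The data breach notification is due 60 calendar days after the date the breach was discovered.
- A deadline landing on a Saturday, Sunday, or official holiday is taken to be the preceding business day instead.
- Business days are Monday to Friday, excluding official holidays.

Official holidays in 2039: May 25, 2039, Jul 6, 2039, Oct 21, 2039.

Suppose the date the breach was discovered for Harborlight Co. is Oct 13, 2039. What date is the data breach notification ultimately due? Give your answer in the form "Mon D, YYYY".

Adding 60 calendar days to Oct 13, 2039 gives Dec 12, 2039.
Dec 12, 2039 falls on a Monday, which is a business day, so no adjustment is needed.
Final deadline: Dec 12, 2039.

Dec 12, 2039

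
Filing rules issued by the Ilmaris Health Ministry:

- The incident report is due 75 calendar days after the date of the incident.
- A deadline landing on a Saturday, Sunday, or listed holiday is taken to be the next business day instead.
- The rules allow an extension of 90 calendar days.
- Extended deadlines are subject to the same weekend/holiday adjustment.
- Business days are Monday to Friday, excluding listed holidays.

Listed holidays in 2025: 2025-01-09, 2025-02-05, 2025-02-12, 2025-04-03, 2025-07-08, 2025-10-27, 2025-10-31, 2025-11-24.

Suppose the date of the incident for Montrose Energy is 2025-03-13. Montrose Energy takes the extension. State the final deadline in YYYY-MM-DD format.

2025-08-25

Trigger date 2025-03-13 + 75 calendar days = 2025-05-27.
2025-05-27 (Tuesday) is already a business day.
Applying the 90-calendar-day extension: 2025-05-27 + 90 days = 2025-08-25.
2025-08-25 is a Monday and not a listed holiday, so it stands.
Deadline: 2025-08-25.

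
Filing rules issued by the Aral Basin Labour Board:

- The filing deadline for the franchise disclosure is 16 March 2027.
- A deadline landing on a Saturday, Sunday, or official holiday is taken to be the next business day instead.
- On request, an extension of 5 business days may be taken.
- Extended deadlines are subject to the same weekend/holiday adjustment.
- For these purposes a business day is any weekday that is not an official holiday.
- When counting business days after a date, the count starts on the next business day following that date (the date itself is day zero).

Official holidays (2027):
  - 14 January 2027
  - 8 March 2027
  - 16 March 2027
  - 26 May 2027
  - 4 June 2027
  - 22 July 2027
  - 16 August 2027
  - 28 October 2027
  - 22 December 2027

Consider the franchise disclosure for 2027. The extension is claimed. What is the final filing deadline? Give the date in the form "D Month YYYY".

The statutory due date is 16 March 2027.
16 March 2027 falls on a listed holiday. Rolling to the next business day gives 17 March 2027, a Wednesday.
Counting 5 further business days from 17 March 2027 reaches 24 March 2027.
24 March 2027 (Wednesday) is already a business day.
Final deadline: 24 March 2027.

24 March 2027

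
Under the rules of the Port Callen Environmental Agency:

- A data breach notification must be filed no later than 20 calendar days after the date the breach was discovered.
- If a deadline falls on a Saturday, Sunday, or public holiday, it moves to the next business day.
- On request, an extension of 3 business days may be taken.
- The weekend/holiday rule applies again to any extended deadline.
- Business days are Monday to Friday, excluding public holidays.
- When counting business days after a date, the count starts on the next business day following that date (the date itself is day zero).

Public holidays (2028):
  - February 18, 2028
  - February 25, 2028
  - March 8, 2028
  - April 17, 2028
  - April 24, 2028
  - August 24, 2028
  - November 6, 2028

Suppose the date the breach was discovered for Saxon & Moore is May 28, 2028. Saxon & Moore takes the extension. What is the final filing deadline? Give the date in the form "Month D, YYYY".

Trigger date May 28, 2028 + 20 calendar days = June 17, 2028.
Because June 17, 2028 is a Saturday, the deadline becomes June 19, 2028 (Monday).
Applying the 3-business-day extension: 3 business days after June 19, 2028 is June 22, 2028.
June 22, 2028 falls on a Thursday, which is a business day, so no adjustment is needed.
Final deadline: June 22, 2028.

June 22, 2028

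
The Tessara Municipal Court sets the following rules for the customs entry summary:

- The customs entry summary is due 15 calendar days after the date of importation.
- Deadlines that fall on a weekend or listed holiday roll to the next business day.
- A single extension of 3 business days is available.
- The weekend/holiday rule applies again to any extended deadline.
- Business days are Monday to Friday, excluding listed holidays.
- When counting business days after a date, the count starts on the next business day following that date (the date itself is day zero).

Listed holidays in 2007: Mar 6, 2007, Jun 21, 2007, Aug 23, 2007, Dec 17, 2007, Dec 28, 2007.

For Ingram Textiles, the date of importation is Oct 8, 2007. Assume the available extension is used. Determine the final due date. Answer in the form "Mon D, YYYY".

Oct 26, 2007

From Oct 8, 2007, 15 calendar days later is Oct 23, 2007.
Since Oct 23, 2007 is a Tuesday and not a holiday, the date is unchanged.
Counting 3 further business days from Oct 23, 2007 reaches Oct 26, 2007.
Oct 26, 2007 (Friday) is already a business day.
So the filing is due Oct 26, 2007.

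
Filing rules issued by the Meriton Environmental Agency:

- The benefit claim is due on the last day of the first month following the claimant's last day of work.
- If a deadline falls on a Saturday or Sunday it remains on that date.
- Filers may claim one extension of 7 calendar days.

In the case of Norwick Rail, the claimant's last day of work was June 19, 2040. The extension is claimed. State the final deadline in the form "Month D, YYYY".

1 month after June 19, 2040 falls in July 2040; the last day of that month is July 31, 2040.
July 31, 2040 is a Tuesday; no weekend or holiday adjustment applies.
With the 7-day extension, July 31, 2040 becomes August 7, 2040.
No adjustment is made for weekends or holidays, so August 7, 2040 stands.
The final due date is August 7, 2040.

August 7, 2040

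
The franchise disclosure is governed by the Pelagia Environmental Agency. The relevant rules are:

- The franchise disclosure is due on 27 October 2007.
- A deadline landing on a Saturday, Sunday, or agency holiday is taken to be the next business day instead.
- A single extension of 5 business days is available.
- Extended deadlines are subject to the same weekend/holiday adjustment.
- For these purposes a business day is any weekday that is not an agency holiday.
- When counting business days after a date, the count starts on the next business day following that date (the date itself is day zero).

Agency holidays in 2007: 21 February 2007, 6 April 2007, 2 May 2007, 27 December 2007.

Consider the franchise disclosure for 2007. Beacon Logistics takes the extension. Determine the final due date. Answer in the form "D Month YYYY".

5 November 2007

The statutory due date is 27 October 2007.
27 October 2007 is a Saturday; the next business day is 29 October 2007 (Monday).
Applying the 5-business-day extension: 5 business days after 29 October 2007 is 5 November 2007.
5 November 2007 (Monday) is already a business day.
Final deadline: 5 November 2007.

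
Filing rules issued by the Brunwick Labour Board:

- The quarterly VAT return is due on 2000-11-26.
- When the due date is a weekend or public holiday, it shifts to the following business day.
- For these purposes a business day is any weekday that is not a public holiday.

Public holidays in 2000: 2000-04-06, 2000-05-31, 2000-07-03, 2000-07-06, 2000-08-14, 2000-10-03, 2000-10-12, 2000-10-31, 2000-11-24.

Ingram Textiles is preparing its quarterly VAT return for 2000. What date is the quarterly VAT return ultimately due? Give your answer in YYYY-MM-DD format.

The stated deadline is 2000-11-26.
2000-11-26 falls on a Sunday. Rolling to the next business day gives 2000-11-27, a Monday.
The final due date is 2000-11-27.

2000-11-27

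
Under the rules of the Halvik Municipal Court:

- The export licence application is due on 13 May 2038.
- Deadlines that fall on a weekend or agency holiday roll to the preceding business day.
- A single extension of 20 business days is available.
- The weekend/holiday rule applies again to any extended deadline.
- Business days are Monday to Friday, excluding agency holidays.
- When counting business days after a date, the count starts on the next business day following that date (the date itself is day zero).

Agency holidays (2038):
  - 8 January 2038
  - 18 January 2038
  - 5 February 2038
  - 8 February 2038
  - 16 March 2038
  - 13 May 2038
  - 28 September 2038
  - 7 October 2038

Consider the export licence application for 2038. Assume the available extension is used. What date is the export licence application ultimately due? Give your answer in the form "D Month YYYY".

10 June 2038

The statutory due date is 13 May 2038.
13 May 2038 falls on a listed holiday. Rolling to the preceding business day gives 12 May 2038, a Wednesday.
Counting 20 further business days from 12 May 2038 reaches 10 June 2038.
Since 10 June 2038 is a Thursday and not a holiday, the date is unchanged.
So the filing is due 10 June 2038.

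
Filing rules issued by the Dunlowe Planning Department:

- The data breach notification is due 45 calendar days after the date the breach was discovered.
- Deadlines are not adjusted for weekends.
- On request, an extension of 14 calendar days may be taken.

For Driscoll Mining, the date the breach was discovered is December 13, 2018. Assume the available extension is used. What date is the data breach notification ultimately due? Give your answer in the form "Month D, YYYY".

February 10, 2019

Adding 45 calendar days to December 13, 2018 gives January 27, 2019.
January 27, 2019 is a Sunday; no weekend or holiday adjustment applies.
Add the 14 calendar-day extension to January 27, 2019: February 10, 2019.
No adjustment is made for weekends or holidays, so February 10, 2019 stands.
The final due date is February 10, 2019.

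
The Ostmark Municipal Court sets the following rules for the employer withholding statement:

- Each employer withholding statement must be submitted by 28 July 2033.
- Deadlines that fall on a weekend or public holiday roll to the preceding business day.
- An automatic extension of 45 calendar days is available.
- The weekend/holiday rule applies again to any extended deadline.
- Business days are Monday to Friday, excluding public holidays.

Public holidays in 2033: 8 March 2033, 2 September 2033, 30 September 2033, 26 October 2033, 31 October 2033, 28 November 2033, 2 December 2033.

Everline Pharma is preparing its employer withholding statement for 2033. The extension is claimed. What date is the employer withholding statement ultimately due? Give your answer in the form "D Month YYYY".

9 September 2033

The stated deadline is 28 July 2033.
28 July 2033 is a Thursday and not a listed holiday, so it stands.
Applying the 45-calendar-day extension: 28 July 2033 + 45 days = 11 September 2033.
11 September 2033 is a Sunday, so it moves to the preceding business day, 9 September 2033 (Friday).
Final deadline: 9 September 2033.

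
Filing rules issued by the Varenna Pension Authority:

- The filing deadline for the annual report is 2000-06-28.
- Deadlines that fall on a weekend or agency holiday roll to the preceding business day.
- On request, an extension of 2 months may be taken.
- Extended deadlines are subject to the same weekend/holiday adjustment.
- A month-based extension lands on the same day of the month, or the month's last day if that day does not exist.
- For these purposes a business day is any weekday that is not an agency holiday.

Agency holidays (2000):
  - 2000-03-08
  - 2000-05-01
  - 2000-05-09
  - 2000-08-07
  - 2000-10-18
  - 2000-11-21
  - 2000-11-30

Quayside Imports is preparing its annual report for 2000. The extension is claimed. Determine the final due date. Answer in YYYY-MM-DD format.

2000-08-28

The stated deadline is 2000-06-28.
Since 2000-06-28 is a Wednesday and not a holiday, the date is unchanged.
Add 2 months to 2000-06-28: 2000-08-28.
2000-08-28 (Monday) is already a business day.
Deadline: 2000-08-28.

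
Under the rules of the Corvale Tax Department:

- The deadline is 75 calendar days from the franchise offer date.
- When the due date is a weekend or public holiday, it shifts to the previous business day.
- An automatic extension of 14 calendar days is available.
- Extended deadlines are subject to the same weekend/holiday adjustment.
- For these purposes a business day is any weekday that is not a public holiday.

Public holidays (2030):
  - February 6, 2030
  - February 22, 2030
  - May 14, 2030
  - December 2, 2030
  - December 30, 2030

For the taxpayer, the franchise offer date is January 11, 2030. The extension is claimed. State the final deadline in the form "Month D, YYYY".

From January 11, 2030, 75 calendar days later is March 27, 2030.
March 27, 2030 falls on a Wednesday, which is a business day, so no adjustment is needed.
Add the 14 calendar-day extension to March 27, 2030: April 10, 2030.
April 10, 2030 is a Wednesday and not a listed holiday, so it stands.
Final deadline: April 10, 2030.

April 10, 2030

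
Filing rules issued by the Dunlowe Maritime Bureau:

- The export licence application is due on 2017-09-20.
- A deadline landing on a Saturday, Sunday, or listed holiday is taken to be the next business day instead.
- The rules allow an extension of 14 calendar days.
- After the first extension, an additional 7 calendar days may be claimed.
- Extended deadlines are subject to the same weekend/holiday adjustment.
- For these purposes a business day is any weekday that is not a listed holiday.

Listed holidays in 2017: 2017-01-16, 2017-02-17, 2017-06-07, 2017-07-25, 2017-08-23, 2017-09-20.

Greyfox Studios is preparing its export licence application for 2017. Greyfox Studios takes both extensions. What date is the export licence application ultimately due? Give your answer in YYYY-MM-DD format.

2017-10-12

Start from the fixed due date, 2017-09-20.
2017-09-20 is a listed holiday, so it moves to the next business day, 2017-09-21 (Thursday).
With the 14-day extension, 2017-09-21 becomes 2017-10-05.
2017-10-05 (Thursday) is already a business day.
The 7-calendar-day extension moves the deadline from 2017-10-05 to 2017-10-12.
Since 2017-10-12 is a Thursday and not a holiday, the date is unchanged.
Final deadline: 2017-10-12.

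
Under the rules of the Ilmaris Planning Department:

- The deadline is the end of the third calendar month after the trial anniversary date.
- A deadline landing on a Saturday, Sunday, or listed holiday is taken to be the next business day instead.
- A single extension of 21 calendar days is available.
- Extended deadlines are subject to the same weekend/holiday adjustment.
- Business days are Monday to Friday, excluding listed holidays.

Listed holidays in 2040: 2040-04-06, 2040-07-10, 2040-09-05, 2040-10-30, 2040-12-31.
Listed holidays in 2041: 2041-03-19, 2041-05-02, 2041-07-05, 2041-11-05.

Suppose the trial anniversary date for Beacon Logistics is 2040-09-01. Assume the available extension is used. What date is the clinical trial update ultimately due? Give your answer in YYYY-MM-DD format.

2041-01-22

3 months after 2040-09-01 is December 2040; that month ends on 2040-12-31.
2040-12-31 falls on a listed holiday. Rolling to the next business day gives 2041-01-01, a Tuesday.
With the 21-day extension, 2041-01-01 becomes 2041-01-22.
Since 2041-01-22 is a Tuesday and not a holiday, the date is unchanged.
Deadline: 2041-01-22.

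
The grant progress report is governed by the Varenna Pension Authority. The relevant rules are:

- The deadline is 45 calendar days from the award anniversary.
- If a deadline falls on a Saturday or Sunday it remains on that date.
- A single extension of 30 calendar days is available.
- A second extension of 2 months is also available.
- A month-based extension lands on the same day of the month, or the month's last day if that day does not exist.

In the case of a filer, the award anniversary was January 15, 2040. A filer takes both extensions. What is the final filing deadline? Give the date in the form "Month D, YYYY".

May 30, 2040

45 calendar days after January 15, 2040 is February 29, 2040.
February 29, 2040 falls on a Wednesday. The rules make no weekend/holiday allowance, so it remains February 29, 2040.
With the 30-day extension, February 29, 2040 becomes March 30, 2040.
March 30, 2040 falls on a Friday. The rules make no weekend/holiday allowance, so it remains March 30, 2040.
Applying the 2 months extension: 2 months after March 30, 2040 is May 30, 2040.
No adjustment is made for weekends or holidays, so May 30, 2040 stands.
So the filing is due May 30, 2040.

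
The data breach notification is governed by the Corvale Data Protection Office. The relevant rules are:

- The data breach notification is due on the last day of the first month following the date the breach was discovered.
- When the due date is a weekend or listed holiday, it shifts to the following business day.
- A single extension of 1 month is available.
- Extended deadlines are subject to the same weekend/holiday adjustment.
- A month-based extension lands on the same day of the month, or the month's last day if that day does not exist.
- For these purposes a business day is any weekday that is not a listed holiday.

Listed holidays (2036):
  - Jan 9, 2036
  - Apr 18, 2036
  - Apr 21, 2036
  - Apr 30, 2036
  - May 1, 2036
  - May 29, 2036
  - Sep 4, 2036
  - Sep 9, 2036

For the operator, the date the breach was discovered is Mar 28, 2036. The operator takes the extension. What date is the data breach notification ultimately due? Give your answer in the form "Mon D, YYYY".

1 month after Mar 28, 2036 falls in April 2036; the last day of that month is Apr 30, 2036.
Apr 30, 2036 is a listed holiday; the next business day is May 2, 2036 (Friday).
The 1 month extension carries May 2, 2036 to Jun 2, 2036.
Jun 2, 2036 is a Monday and not a listed holiday, so it stands.
Deadline: Jun 2, 2036.

Jun 2, 2036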